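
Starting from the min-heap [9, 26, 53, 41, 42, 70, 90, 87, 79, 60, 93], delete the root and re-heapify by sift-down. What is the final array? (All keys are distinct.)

[26, 41, 53, 79, 42, 70, 90, 87, 93, 60]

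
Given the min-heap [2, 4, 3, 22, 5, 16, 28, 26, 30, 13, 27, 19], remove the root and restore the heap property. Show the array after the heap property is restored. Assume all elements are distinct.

remove root 2; move last element 19 to root → [19, 4, 3, 22, 5, 16, 28, 26, 30, 13, 27]
19 vs smaller child 3 at index 2, swap → [3, 4, 19, 22, 5, 16, 28, 26, 30, 13, 27]
19 vs smaller child 16 at index 5, swap → [3, 4, 16, 22, 5, 19, 28, 26, 30, 13, 27]

[3, 4, 16, 22, 5, 19, 28, 26, 30, 13, 27]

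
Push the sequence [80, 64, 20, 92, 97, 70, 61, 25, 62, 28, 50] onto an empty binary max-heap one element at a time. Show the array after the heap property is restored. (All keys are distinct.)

[97, 92, 70, 64, 80, 20, 61, 25, 62, 28, 50]

Insert 80:
  append 80 at index 0 → [80] (no swap needed)
Insert 64:
  append 64 at index 1 → [80, 64] (no swap needed)
Insert 20:
  append 20 at index 2 → [80, 64, 20] (no swap needed)
Insert 92:
  append 92 at index 3 → [80, 64, 20, 92]
  92 > parent 64 at index 1, swap → [80, 92, 20, 64]
  92 > parent 80 at index 0, swap → [92, 80, 20, 64]
Insert 97:
  append 97 at index 4 → [92, 80, 20, 64, 97]
  97 > parent 80 at index 1, swap → [92, 97, 20, 64, 80]
  97 > parent 92 at index 0, swap → [97, 92, 20, 64, 80]
Insert 70:
  append 70 at index 5 → [97, 92, 20, 64, 80, 70]
  70 > parent 20 at index 2, swap → [97, 92, 70, 64, 80, 20]
Insert 61:
  append 61 at index 6 → [97, 92, 70, 64, 80, 20, 61] (no swap needed)
Insert 25:
  append 25 at index 7 → [97, 92, 70, 64, 80, 20, 61, 25] (no swap needed)
Insert 62:
  append 62 at index 8 → [97, 92, 70, 64, 80, 20, 61, 25, 62] (no swap needed)
Insert 28:
  append 28 at index 9 → [97, 92, 70, 64, 80, 20, 61, 25, 62, 28] (no swap needed)
Insert 50:
  append 50 at index 10 → [97, 92, 70, 64, 80, 20, 61, 25, 62, 28, 50] (no swap needed)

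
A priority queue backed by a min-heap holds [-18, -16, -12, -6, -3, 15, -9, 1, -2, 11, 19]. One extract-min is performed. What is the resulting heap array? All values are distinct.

remove root -18; move last element 19 to root → [19, -16, -12, -6, -3, 15, -9, 1, -2, 11]
19 vs smaller child -16 at index 1, swap → [-16, 19, -12, -6, -3, 15, -9, 1, -2, 11]
19 vs smaller child -6 at index 3, swap → [-16, -6, -12, 19, -3, 15, -9, 1, -2, 11]
19 vs smaller child -2 at index 8, swap → [-16, -6, -12, -2, -3, 15, -9, 1, 19, 11]

[-16, -6, -12, -2, -3, 15, -9, 1, 19, 11]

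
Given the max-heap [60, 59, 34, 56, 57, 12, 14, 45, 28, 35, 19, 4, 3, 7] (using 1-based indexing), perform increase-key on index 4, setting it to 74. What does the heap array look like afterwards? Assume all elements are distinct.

set index 4 from 56 to 74 → [60, 59, 34, 74, 57, 12, 14, 45, 28, 35, 19, 4, 3, 7]
74 > parent 59 at index 2, swap → [60, 74, 34, 59, 57, 12, 14, 45, 28, 35, 19, 4, 3, 7]
74 > parent 60 at index 1, swap → [74, 60, 34, 59, 57, 12, 14, 45, 28, 35, 19, 4, 3, 7]

[74, 60, 34, 59, 57, 12, 14, 45, 28, 35, 19, 4, 3, 7]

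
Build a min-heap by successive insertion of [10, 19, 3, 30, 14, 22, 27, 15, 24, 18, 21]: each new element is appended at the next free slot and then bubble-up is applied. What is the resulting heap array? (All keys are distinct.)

[3, 14, 10, 15, 18, 22, 27, 30, 24, 19, 21]

Insert 10:
  append 10 at index 0 → [10] (no swap needed)
Insert 19:
  append 19 at index 1 → [10, 19] (no swap needed)
Insert 3:
  append 3 at index 2 → [10, 19, 3]
  3 < parent 10 at index 0, swap → [3, 19, 10]
Insert 30:
  append 30 at index 3 → [3, 19, 10, 30] (no swap needed)
Insert 14:
  append 14 at index 4 → [3, 19, 10, 30, 14]
  14 < parent 19 at index 1, swap → [3, 14, 10, 30, 19]
Insert 22:
  append 22 at index 5 → [3, 14, 10, 30, 19, 22] (no swap needed)
Insert 27:
  append 27 at index 6 → [3, 14, 10, 30, 19, 22, 27] (no swap needed)
Insert 15:
  append 15 at index 7 → [3, 14, 10, 30, 19, 22, 27, 15]
  15 < parent 30 at index 3, swap → [3, 14, 10, 15, 19, 22, 27, 30]
Insert 24:
  append 24 at index 8 → [3, 14, 10, 15, 19, 22, 27, 30, 24] (no swap needed)
Insert 18:
  append 18 at index 9 → [3, 14, 10, 15, 19, 22, 27, 30, 24, 18]
  18 < parent 19 at index 4, swap → [3, 14, 10, 15, 18, 22, 27, 30, 24, 19]
Insert 21:
  append 21 at index 10 → [3, 14, 10, 15, 18, 22, 27, 30, 24, 19, 21] (no swap needed)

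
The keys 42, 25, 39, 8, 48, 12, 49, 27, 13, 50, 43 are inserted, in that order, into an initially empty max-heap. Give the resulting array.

Insert 42:
  append 42 at index 0 → [42] (no swap needed)
Insert 25:
  append 25 at index 1 → [42, 25] (no swap needed)
Insert 39:
  append 39 at index 2 → [42, 25, 39] (no swap needed)
Insert 8:
  append 8 at index 3 → [42, 25, 39, 8] (no swap needed)
Insert 48:
  append 48 at index 4 → [42, 25, 39, 8, 48]
  48 > parent 25 at index 1, swap → [42, 48, 39, 8, 25]
  48 > parent 42 at index 0, swap → [48, 42, 39, 8, 25]
Insert 12:
  append 12 at index 5 → [48, 42, 39, 8, 25, 12] (no swap needed)
Insert 49:
  append 49 at index 6 → [48, 42, 39, 8, 25, 12, 49]
  49 > parent 39 at index 2, swap → [48, 42, 49, 8, 25, 12, 39]
  49 > parent 48 at index 0, swap → [49, 42, 48, 8, 25, 12, 39]
Insert 27:
  append 27 at index 7 → [49, 42, 48, 8, 25, 12, 39, 27]
  27 > parent 8 at index 3, swap → [49, 42, 48, 27, 25, 12, 39, 8]
Insert 13:
  append 13 at index 8 → [49, 42, 48, 27, 25, 12, 39, 8, 13] (no swap needed)
Insert 50:
  append 50 at index 9 → [49, 42, 48, 27, 25, 12, 39, 8, 13, 50]
  50 > parent 25 at index 4, swap → [49, 42, 48, 27, 50, 12, 39, 8, 13, 25]
  50 > parent 42 at index 1, swap → [49, 50, 48, 27, 42, 12, 39, 8, 13, 25]
  50 > parent 49 at index 0, swap → [50, 49, 48, 27, 42, 12, 39, 8, 13, 25]
Insert 43:
  append 43 at index 10 → [50, 49, 48, 27, 42, 12, 39, 8, 13, 25, 43]
  43 > parent 42 at index 4, swap → [50, 49, 48, 27, 43, 12, 39, 8, 13, 25, 42]

[50, 49, 48, 27, 43, 12, 39, 8, 13, 25, 42]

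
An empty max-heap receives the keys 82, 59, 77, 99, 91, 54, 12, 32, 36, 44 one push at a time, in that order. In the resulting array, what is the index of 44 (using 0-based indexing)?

Insert 82:
  append 82 at index 0 → [82] (no swap needed)
Insert 59:
  append 59 at index 1 → [82, 59] (no swap needed)
Insert 77:
  append 77 at index 2 → [82, 59, 77] (no swap needed)
Insert 99:
  append 99 at index 3 → [82, 59, 77, 99]
  99 > parent 59 at index 1, swap → [82, 99, 77, 59]
  99 > parent 82 at index 0, swap → [99, 82, 77, 59]
Insert 91:
  append 91 at index 4 → [99, 82, 77, 59, 91]
  91 > parent 82 at index 1, swap → [99, 91, 77, 59, 82]
Insert 54:
  append 54 at index 5 → [99, 91, 77, 59, 82, 54] (no swap needed)
Insert 12:
  append 12 at index 6 → [99, 91, 77, 59, 82, 54, 12] (no swap needed)
Insert 32:
  append 32 at index 7 → [99, 91, 77, 59, 82, 54, 12, 32] (no swap needed)
Insert 36:
  append 36 at index 8 → [99, 91, 77, 59, 82, 54, 12, 32, 36] (no swap needed)
Insert 44:
  append 44 at index 9 → [99, 91, 77, 59, 82, 54, 12, 32, 36, 44] (no swap needed)
resulting array: [99, 91, 77, 59, 82, 54, 12, 32, 36, 44]

9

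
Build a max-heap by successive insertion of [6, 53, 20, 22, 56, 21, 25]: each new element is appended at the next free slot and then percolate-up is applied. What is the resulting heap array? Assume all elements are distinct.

Insert 6:
  append 6 at index 0 → [6] (no swap needed)
Insert 53:
  append 53 at index 1 → [6, 53]
  53 > parent 6 at index 0, swap → [53, 6]
Insert 20:
  append 20 at index 2 → [53, 6, 20] (no swap needed)
Insert 22:
  append 22 at index 3 → [53, 6, 20, 22]
  22 > parent 6 at index 1, swap → [53, 22, 20, 6]
Insert 56:
  append 56 at index 4 → [53, 22, 20, 6, 56]
  56 > parent 22 at index 1, swap → [53, 56, 20, 6, 22]
  56 > parent 53 at index 0, swap → [56, 53, 20, 6, 22]
Insert 21:
  append 21 at index 5 → [56, 53, 20, 6, 22, 21]
  21 > parent 20 at index 2, swap → [56, 53, 21, 6, 22, 20]
Insert 25:
  append 25 at index 6 → [56, 53, 21, 6, 22, 20, 25]
  25 > parent 21 at index 2, swap → [56, 53, 25, 6, 22, 20, 21]

[56, 53, 25, 6, 22, 20, 21]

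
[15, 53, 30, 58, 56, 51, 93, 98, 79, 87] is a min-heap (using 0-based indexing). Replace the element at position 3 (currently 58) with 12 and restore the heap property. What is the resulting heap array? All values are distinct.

[12, 15, 30, 53, 56, 51, 93, 98, 79, 87]

set index 3 from 58 to 12 → [15, 53, 30, 12, 56, 51, 93, 98, 79, 87]
12 < parent 53 at index 1, swap → [15, 12, 30, 53, 56, 51, 93, 98, 79, 87]
12 < parent 15 at index 0, swap → [12, 15, 30, 53, 56, 51, 93, 98, 79, 87]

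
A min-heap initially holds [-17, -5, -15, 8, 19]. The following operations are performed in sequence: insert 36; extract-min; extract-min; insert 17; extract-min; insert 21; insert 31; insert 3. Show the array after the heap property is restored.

[3, 17, 8, 19, 21, 36, 31]

insert 36:
  append 36 at index 5 → [-17, -5, -15, 8, 19, 36] (no swap needed)
extract-min → returns -17:
  remove root -17; move last element 36 to root → [36, -5, -15, 8, 19]
  36 vs smaller child -15 at index 2, swap → [-15, -5, 36, 8, 19]
extract-min → returns -15:
  remove root -15; move last element 19 to root → [19, -5, 36, 8]
  19 vs smaller child -5 at index 1, swap → [-5, 19, 36, 8]
  19 vs only child 8 at index 3, swap → [-5, 8, 36, 19]
insert 17:
  append 17 at index 4 → [-5, 8, 36, 19, 17] (no swap needed)
extract-min → returns -5:
  remove root -5; move last element 17 to root → [17, 8, 36, 19]
  17 vs smaller child 8 at index 1, swap → [8, 17, 36, 19]
insert 21:
  append 21 at index 4 → [8, 17, 36, 19, 21] (no swap needed)
insert 31:
  append 31 at index 5 → [8, 17, 36, 19, 21, 31]
  31 < parent 36 at index 2, swap → [8, 17, 31, 19, 21, 36]
insert 3:
  append 3 at index 6 → [8, 17, 31, 19, 21, 36, 3]
  3 < parent 31 at index 2, swap → [8, 17, 3, 19, 21, 36, 31]
  3 < parent 8 at index 0, swap → [3, 17, 8, 19, 21, 36, 31]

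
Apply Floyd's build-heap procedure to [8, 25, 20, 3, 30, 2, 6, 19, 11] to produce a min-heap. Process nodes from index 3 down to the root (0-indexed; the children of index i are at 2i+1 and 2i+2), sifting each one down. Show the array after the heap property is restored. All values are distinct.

[2, 3, 6, 11, 30, 20, 8, 19, 25]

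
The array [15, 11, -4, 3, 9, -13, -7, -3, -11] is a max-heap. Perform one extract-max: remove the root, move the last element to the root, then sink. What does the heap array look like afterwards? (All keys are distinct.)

[11, 9, -4, 3, -11, -13, -7, -3]

remove root 15; move last element -11 to root → [-11, 11, -4, 3, 9, -13, -7, -3]
-11 vs larger child 11 at index 1, swap → [11, -11, -4, 3, 9, -13, -7, -3]
-11 vs larger child 9 at index 4, swap → [11, 9, -4, 3, -11, -13, -7, -3]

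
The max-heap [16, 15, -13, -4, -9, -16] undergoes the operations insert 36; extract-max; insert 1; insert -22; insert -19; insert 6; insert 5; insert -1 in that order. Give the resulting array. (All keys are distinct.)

[16, 15, 1, -4, 6, -1, -13, -22, -19, -9, 5, -16]

insert 36:
  append 36 at index 6 → [16, 15, -13, -4, -9, -16, 36]
  36 > parent -13 at index 2, swap → [16, 15, 36, -4, -9, -16, -13]
  36 > parent 16 at index 0, swap → [36, 15, 16, -4, -9, -16, -13]
extract-max → returns 36:
  remove root 36; move last element -13 to root → [-13, 15, 16, -4, -9, -16]
  -13 vs larger child 16 at index 2, swap → [16, 15, -13, -4, -9, -16]
insert 1:
  append 1 at index 6 → [16, 15, -13, -4, -9, -16, 1]
  1 > parent -13 at index 2, swap → [16, 15, 1, -4, -9, -16, -13]
insert -22:
  append -22 at index 7 → [16, 15, 1, -4, -9, -16, -13, -22] (no swap needed)
insert -19:
  append -19 at index 8 → [16, 15, 1, -4, -9, -16, -13, -22, -19] (no swap needed)
insert 6:
  append 6 at index 9 → [16, 15, 1, -4, -9, -16, -13, -22, -19, 6]
  6 > parent -9 at index 4, swap → [16, 15, 1, -4, 6, -16, -13, -22, -19, -9]
insert 5:
  append 5 at index 10 → [16, 15, 1, -4, 6, -16, -13, -22, -19, -9, 5] (no swap needed)
insert -1:
  append -1 at index 11 → [16, 15, 1, -4, 6, -16, -13, -22, -19, -9, 5, -1]
  -1 > parent -16 at index 5, swap → [16, 15, 1, -4, 6, -1, -13, -22, -19, -9, 5, -16]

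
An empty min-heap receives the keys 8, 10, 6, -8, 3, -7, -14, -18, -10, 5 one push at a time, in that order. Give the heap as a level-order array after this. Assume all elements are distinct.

[-18, -14, -8, -10, 5, 8, -7, 10, 3, 6]

Insert 8:
  append 8 at index 0 → [8] (no swap needed)
Insert 10:
  append 10 at index 1 → [8, 10] (no swap needed)
Insert 6:
  append 6 at index 2 → [8, 10, 6]
  6 < parent 8 at index 0, swap → [6, 10, 8]
Insert -8:
  append -8 at index 3 → [6, 10, 8, -8]
  -8 < parent 10 at index 1, swap → [6, -8, 8, 10]
  -8 < parent 6 at index 0, swap → [-8, 6, 8, 10]
Insert 3:
  append 3 at index 4 → [-8, 6, 8, 10, 3]
  3 < parent 6 at index 1, swap → [-8, 3, 8, 10, 6]
Insert -7:
  append -7 at index 5 → [-8, 3, 8, 10, 6, -7]
  -7 < parent 8 at index 2, swap → [-8, 3, -7, 10, 6, 8]
Insert -14:
  append -14 at index 6 → [-8, 3, -7, 10, 6, 8, -14]
  -14 < parent -7 at index 2, swap → [-8, 3, -14, 10, 6, 8, -7]
  -14 < parent -8 at index 0, swap → [-14, 3, -8, 10, 6, 8, -7]
Insert -18:
  append -18 at index 7 → [-14, 3, -8, 10, 6, 8, -7, -18]
  -18 < parent 10 at index 3, swap → [-14, 3, -8, -18, 6, 8, -7, 10]
  -18 < parent 3 at index 1, swap → [-14, -18, -8, 3, 6, 8, -7, 10]
  -18 < parent -14 at index 0, swap → [-18, -14, -8, 3, 6, 8, -7, 10]
Insert -10:
  append -10 at index 8 → [-18, -14, -8, 3, 6, 8, -7, 10, -10]
  -10 < parent 3 at index 3, swap → [-18, -14, -8, -10, 6, 8, -7, 10, 3]
Insert 5:
  append 5 at index 9 → [-18, -14, -8, -10, 6, 8, -7, 10, 3, 5]
  5 < parent 6 at index 4, swap → [-18, -14, -8, -10, 5, 8, -7, 10, 3, 6]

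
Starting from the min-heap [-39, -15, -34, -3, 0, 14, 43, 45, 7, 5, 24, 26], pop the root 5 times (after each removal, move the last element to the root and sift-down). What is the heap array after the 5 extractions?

[5, 7, 14, 45, 24, 26, 43]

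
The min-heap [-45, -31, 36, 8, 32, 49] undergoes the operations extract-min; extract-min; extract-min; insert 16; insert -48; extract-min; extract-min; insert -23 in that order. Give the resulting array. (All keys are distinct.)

[-23, 32, 36, 49]

extract-min → returns -45:
  remove root -45; move last element 49 to root → [49, -31, 36, 8, 32]
  49 vs smaller child -31 at index 1, swap → [-31, 49, 36, 8, 32]
  49 vs smaller child 8 at index 3, swap → [-31, 8, 36, 49, 32]
extract-min → returns -31:
  remove root -31; move last element 32 to root → [32, 8, 36, 49]
  32 vs smaller child 8 at index 1, swap → [8, 32, 36, 49]
extract-min → returns 8:
  remove root 8; move last element 49 to root → [49, 32, 36]
  49 vs smaller child 32 at index 1, swap → [32, 49, 36]
insert 16:
  append 16 at index 3 → [32, 49, 36, 16]
  16 < parent 49 at index 1, swap → [32, 16, 36, 49]
  16 < parent 32 at index 0, swap → [16, 32, 36, 49]
insert -48:
  append -48 at index 4 → [16, 32, 36, 49, -48]
  -48 < parent 32 at index 1, swap → [16, -48, 36, 49, 32]
  -48 < parent 16 at index 0, swap → [-48, 16, 36, 49, 32]
extract-min → returns -48:
  remove root -48; move last element 32 to root → [32, 16, 36, 49]
  32 vs smaller child 16 at index 1, swap → [16, 32, 36, 49]
extract-min → returns 16:
  remove root 16; move last element 49 to root → [49, 32, 36]
  49 vs smaller child 32 at index 1, swap → [32, 49, 36]
insert -23:
  append -23 at index 3 → [32, 49, 36, -23]
  -23 < parent 49 at index 1, swap → [32, -23, 36, 49]
  -23 < parent 32 at index 0, swap → [-23, 32, 36, 49]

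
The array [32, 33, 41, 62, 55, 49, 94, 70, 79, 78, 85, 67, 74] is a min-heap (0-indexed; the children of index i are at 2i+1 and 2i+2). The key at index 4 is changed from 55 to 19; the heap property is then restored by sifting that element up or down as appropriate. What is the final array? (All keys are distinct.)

set index 4 from 55 to 19 → [32, 33, 41, 62, 19, 49, 94, 70, 79, 78, 85, 67, 74]
19 < parent 33 at index 1, swap → [32, 19, 41, 62, 33, 49, 94, 70, 79, 78, 85, 67, 74]
19 < parent 32 at index 0, swap → [19, 32, 41, 62, 33, 49, 94, 70, 79, 78, 85, 67, 74]

[19, 32, 41, 62, 33, 49, 94, 70, 79, 78, 85, 67, 74]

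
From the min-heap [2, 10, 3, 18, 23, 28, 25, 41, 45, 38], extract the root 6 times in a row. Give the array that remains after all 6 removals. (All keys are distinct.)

extract-min #1 returns 2:
  remove root 2; move last element 38 to root → [38, 10, 3, 18, 23, 28, 25, 41, 45]
  38 vs smaller child 3 at index 2, swap → [3, 10, 38, 18, 23, 28, 25, 41, 45]
  38 vs smaller child 25 at index 6, swap → [3, 10, 25, 18, 23, 28, 38, 41, 45]
extract-min #2 returns 3:
  remove root 3; move last element 45 to root → [45, 10, 25, 18, 23, 28, 38, 41]
  45 vs smaller child 10 at index 1, swap → [10, 45, 25, 18, 23, 28, 38, 41]
  45 vs smaller child 18 at index 3, swap → [10, 18, 25, 45, 23, 28, 38, 41]
  45 vs only child 41 at index 7, swap → [10, 18, 25, 41, 23, 28, 38, 45]
extract-min #3 returns 10:
  remove root 10; move last element 45 to root → [45, 18, 25, 41, 23, 28, 38]
  45 vs smaller child 18 at index 1, swap → [18, 45, 25, 41, 23, 28, 38]
  45 vs smaller child 23 at index 4, swap → [18, 23, 25, 41, 45, 28, 38]
extract-min #4 returns 18:
  remove root 18; move last element 38 to root → [38, 23, 25, 41, 45, 28]
  38 vs smaller child 23 at index 1, swap → [23, 38, 25, 41, 45, 28]
extract-min #5 returns 23:
  remove root 23; move last element 28 to root → [28, 38, 25, 41, 45]
  28 vs smaller child 25 at index 2, swap → [25, 38, 28, 41, 45]
extract-min #6 returns 25:
  remove root 25; move last element 45 to root → [45, 38, 28, 41]
  45 vs smaller child 28 at index 2, swap → [28, 38, 45, 41]

[28, 38, 45, 41]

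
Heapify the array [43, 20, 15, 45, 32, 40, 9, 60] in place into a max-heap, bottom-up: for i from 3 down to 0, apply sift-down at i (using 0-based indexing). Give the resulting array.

sift down from index 3:
  45 vs only child 60 at index 7, swap → [43, 20, 15, 60, 32, 40, 9, 45]
sift down from index 2:
  15 vs larger child 40 at index 5, swap → [43, 20, 40, 60, 32, 15, 9, 45]
sift down from index 1:
  20 vs larger child 60 at index 3, swap → [43, 60, 40, 20, 32, 15, 9, 45]
  20 vs only child 45 at index 7, swap → [43, 60, 40, 45, 32, 15, 9, 20]
sift down from index 0:
  43 vs larger child 60 at index 1, swap → [60, 43, 40, 45, 32, 15, 9, 20]
  43 vs larger child 45 at index 3, swap → [60, 45, 40, 43, 32, 15, 9, 20]

[60, 45, 40, 43, 32, 15, 9, 20]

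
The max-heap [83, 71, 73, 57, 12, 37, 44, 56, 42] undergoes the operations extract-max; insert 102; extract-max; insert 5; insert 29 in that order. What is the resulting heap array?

[73, 71, 44, 57, 29, 37, 42, 56, 5, 12]

extract-max → returns 83:
  remove root 83; move last element 42 to root → [42, 71, 73, 57, 12, 37, 44, 56]
  42 vs larger child 73 at index 2, swap → [73, 71, 42, 57, 12, 37, 44, 56]
  42 vs larger child 44 at index 6, swap → [73, 71, 44, 57, 12, 37, 42, 56]
insert 102:
  append 102 at index 8 → [73, 71, 44, 57, 12, 37, 42, 56, 102]
  102 > parent 57 at index 3, swap → [73, 71, 44, 102, 12, 37, 42, 56, 57]
  102 > parent 71 at index 1, swap → [73, 102, 44, 71, 12, 37, 42, 56, 57]
  102 > parent 73 at index 0, swap → [102, 73, 44, 71, 12, 37, 42, 56, 57]
extract-max → returns 102:
  remove root 102; move last element 57 to root → [57, 73, 44, 71, 12, 37, 42, 56]
  57 vs larger child 73 at index 1, swap → [73, 57, 44, 71, 12, 37, 42, 56]
  57 vs larger child 71 at index 3, swap → [73, 71, 44, 57, 12, 37, 42, 56]
insert 5:
  append 5 at index 8 → [73, 71, 44, 57, 12, 37, 42, 56, 5] (no swap needed)
insert 29:
  append 29 at index 9 → [73, 71, 44, 57, 12, 37, 42, 56, 5, 29]
  29 > parent 12 at index 4, swap → [73, 71, 44, 57, 29, 37, 42, 56, 5, 12]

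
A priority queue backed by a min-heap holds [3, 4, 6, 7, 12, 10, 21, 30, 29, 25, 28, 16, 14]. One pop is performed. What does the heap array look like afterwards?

remove root 3; move last element 14 to root → [14, 4, 6, 7, 12, 10, 21, 30, 29, 25, 28, 16]
14 vs smaller child 4 at index 1, swap → [4, 14, 6, 7, 12, 10, 21, 30, 29, 25, 28, 16]
14 vs smaller child 7 at index 3, swap → [4, 7, 6, 14, 12, 10, 21, 30, 29, 25, 28, 16]

[4, 7, 6, 14, 12, 10, 21, 30, 29, 25, 28, 16]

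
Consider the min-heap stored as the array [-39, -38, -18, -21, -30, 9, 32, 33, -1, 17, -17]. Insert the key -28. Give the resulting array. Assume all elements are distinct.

[-39, -38, -28, -21, -30, -18, 32, 33, -1, 17, -17, 9]

append -28 at index 11 → [-39, -38, -18, -21, -30, 9, 32, 33, -1, 17, -17, -28]
-28 < parent 9 at index 5, swap → [-39, -38, -18, -21, -30, -28, 32, 33, -1, 17, -17, 9]
-28 < parent -18 at index 2, swap → [-39, -38, -28, -21, -30, -18, 32, 33, -1, 17, -17, 9]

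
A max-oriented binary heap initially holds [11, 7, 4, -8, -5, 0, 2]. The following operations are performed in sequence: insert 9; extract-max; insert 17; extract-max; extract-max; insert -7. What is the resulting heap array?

[7, 2, 4, -8, -5, 0, -7]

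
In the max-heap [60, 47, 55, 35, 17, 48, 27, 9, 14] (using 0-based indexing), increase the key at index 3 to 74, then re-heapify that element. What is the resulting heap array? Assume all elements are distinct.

set index 3 from 35 to 74 → [60, 47, 55, 74, 17, 48, 27, 9, 14]
74 > parent 47 at index 1, swap → [60, 74, 55, 47, 17, 48, 27, 9, 14]
74 > parent 60 at index 0, swap → [74, 60, 55, 47, 17, 48, 27, 9, 14]

[74, 60, 55, 47, 17, 48, 27, 9, 14]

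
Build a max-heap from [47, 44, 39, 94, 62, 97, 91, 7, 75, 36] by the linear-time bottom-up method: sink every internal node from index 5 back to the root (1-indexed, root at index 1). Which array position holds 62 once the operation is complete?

5

sift down from index 5: already satisfies heap property
sift down from index 4: already satisfies heap property
sift down from index 3:
  39 vs larger child 97 at index 6, swap → [47, 44, 97, 94, 62, 39, 91, 7, 75, 36]
sift down from index 2:
  44 vs larger child 94 at index 4, swap → [47, 94, 97, 44, 62, 39, 91, 7, 75, 36]
  44 vs larger child 75 at index 9, swap → [47, 94, 97, 75, 62, 39, 91, 7, 44, 36]
sift down from index 1:
  47 vs larger child 97 at index 3, swap → [97, 94, 47, 75, 62, 39, 91, 7, 44, 36]
  47 vs larger child 91 at index 7, swap → [97, 94, 91, 75, 62, 39, 47, 7, 44, 36]
resulting array: [97, 94, 91, 75, 62, 39, 47, 7, 44, 36]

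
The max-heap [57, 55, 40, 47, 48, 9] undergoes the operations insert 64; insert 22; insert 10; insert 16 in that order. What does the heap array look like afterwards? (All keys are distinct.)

insert 64:
  append 64 at index 6 → [57, 55, 40, 47, 48, 9, 64]
  64 > parent 40 at index 2, swap → [57, 55, 64, 47, 48, 9, 40]
  64 > parent 57 at index 0, swap → [64, 55, 57, 47, 48, 9, 40]
insert 22:
  append 22 at index 7 → [64, 55, 57, 47, 48, 9, 40, 22] (no swap needed)
insert 10:
  append 10 at index 8 → [64, 55, 57, 47, 48, 9, 40, 22, 10] (no swap needed)
insert 16:
  append 16 at index 9 → [64, 55, 57, 47, 48, 9, 40, 22, 10, 16] (no swap needed)

[64, 55, 57, 47, 48, 9, 40, 22, 10, 16]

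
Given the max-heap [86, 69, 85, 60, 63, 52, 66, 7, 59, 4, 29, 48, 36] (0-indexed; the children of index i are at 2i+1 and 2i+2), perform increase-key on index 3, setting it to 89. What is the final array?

[89, 86, 85, 69, 63, 52, 66, 7, 59, 4, 29, 48, 36]

set index 3 from 60 to 89 → [86, 69, 85, 89, 63, 52, 66, 7, 59, 4, 29, 48, 36]
89 > parent 69 at index 1, swap → [86, 89, 85, 69, 63, 52, 66, 7, 59, 4, 29, 48, 36]
89 > parent 86 at index 0, swap → [89, 86, 85, 69, 63, 52, 66, 7, 59, 4, 29, 48, 36]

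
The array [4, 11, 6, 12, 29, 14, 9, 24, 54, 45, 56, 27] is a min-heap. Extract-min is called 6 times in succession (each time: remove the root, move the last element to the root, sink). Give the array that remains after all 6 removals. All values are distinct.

[24, 29, 27, 45, 54, 56]

extract-min #1 returns 4:
  remove root 4; move last element 27 to root → [27, 11, 6, 12, 29, 14, 9, 24, 54, 45, 56]
  27 vs smaller child 6 at index 2, swap → [6, 11, 27, 12, 29, 14, 9, 24, 54, 45, 56]
  27 vs smaller child 9 at index 6, swap → [6, 11, 9, 12, 29, 14, 27, 24, 54, 45, 56]
extract-min #2 returns 6:
  remove root 6; move last element 56 to root → [56, 11, 9, 12, 29, 14, 27, 24, 54, 45]
  56 vs smaller child 9 at index 2, swap → [9, 11, 56, 12, 29, 14, 27, 24, 54, 45]
  56 vs smaller child 14 at index 5, swap → [9, 11, 14, 12, 29, 56, 27, 24, 54, 45]
extract-min #3 returns 9:
  remove root 9; move last element 45 to root → [45, 11, 14, 12, 29, 56, 27, 24, 54]
  45 vs smaller child 11 at index 1, swap → [11, 45, 14, 12, 29, 56, 27, 24, 54]
  45 vs smaller child 12 at index 3, swap → [11, 12, 14, 45, 29, 56, 27, 24, 54]
  45 vs smaller child 24 at index 7, swap → [11, 12, 14, 24, 29, 56, 27, 45, 54]
extract-min #4 returns 11:
  remove root 11; move last element 54 to root → [54, 12, 14, 24, 29, 56, 27, 45]
  54 vs smaller child 12 at index 1, swap → [12, 54, 14, 24, 29, 56, 27, 45]
  54 vs smaller child 24 at index 3, swap → [12, 24, 14, 54, 29, 56, 27, 45]
  54 vs only child 45 at index 7, swap → [12, 24, 14, 45, 29, 56, 27, 54]
extract-min #5 returns 12:
  remove root 12; move last element 54 to root → [54, 24, 14, 45, 29, 56, 27]
  54 vs smaller child 14 at index 2, swap → [14, 24, 54, 45, 29, 56, 27]
  54 vs smaller child 27 at index 6, swap → [14, 24, 27, 45, 29, 56, 54]
extract-min #6 returns 14:
  remove root 14; move last element 54 to root → [54, 24, 27, 45, 29, 56]
  54 vs smaller child 24 at index 1, swap → [24, 54, 27, 45, 29, 56]
  54 vs smaller child 29 at index 4, swap → [24, 29, 27, 45, 54, 56]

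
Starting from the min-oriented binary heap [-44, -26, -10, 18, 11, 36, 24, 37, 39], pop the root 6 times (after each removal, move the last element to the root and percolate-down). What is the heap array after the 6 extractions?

[36, 37, 39]

extract-min #1 returns -44:
  remove root -44; move last element 39 to root → [39, -26, -10, 18, 11, 36, 24, 37]
  39 vs smaller child -26 at index 1, swap → [-26, 39, -10, 18, 11, 36, 24, 37]
  39 vs smaller child 11 at index 4, swap → [-26, 11, -10, 18, 39, 36, 24, 37]
extract-min #2 returns -26:
  remove root -26; move last element 37 to root → [37, 11, -10, 18, 39, 36, 24]
  37 vs smaller child -10 at index 2, swap → [-10, 11, 37, 18, 39, 36, 24]
  37 vs smaller child 24 at index 6, swap → [-10, 11, 24, 18, 39, 36, 37]
extract-min #3 returns -10:
  remove root -10; move last element 37 to root → [37, 11, 24, 18, 39, 36]
  37 vs smaller child 11 at index 1, swap → [11, 37, 24, 18, 39, 36]
  37 vs smaller child 18 at index 3, swap → [11, 18, 24, 37, 39, 36]
extract-min #4 returns 11:
  remove root 11; move last element 36 to root → [36, 18, 24, 37, 39]
  36 vs smaller child 18 at index 1, swap → [18, 36, 24, 37, 39]
extract-min #5 returns 18:
  remove root 18; move last element 39 to root → [39, 36, 24, 37]
  39 vs smaller child 24 at index 2, swap → [24, 36, 39, 37]
extract-min #6 returns 24:
  remove root 24; move last element 37 to root → [37, 36, 39]
  37 vs smaller child 36 at index 1, swap → [36, 37, 39]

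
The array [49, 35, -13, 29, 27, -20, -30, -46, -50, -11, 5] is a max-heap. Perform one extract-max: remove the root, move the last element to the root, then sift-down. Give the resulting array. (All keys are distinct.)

[35, 29, -13, 5, 27, -20, -30, -46, -50, -11]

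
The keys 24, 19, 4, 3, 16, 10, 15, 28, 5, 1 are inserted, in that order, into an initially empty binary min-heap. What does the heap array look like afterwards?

Insert 24:
  append 24 at index 0 → [24] (no swap needed)
Insert 19:
  append 19 at index 1 → [24, 19]
  19 < parent 24 at index 0, swap → [19, 24]
Insert 4:
  append 4 at index 2 → [19, 24, 4]
  4 < parent 19 at index 0, swap → [4, 24, 19]
Insert 3:
  append 3 at index 3 → [4, 24, 19, 3]
  3 < parent 24 at index 1, swap → [4, 3, 19, 24]
  3 < parent 4 at index 0, swap → [3, 4, 19, 24]
Insert 16:
  append 16 at index 4 → [3, 4, 19, 24, 16] (no swap needed)
Insert 10:
  append 10 at index 5 → [3, 4, 19, 24, 16, 10]
  10 < parent 19 at index 2, swap → [3, 4, 10, 24, 16, 19]
Insert 15:
  append 15 at index 6 → [3, 4, 10, 24, 16, 19, 15] (no swap needed)
Insert 28:
  append 28 at index 7 → [3, 4, 10, 24, 16, 19, 15, 28] (no swap needed)
Insert 5:
  append 5 at index 8 → [3, 4, 10, 24, 16, 19, 15, 28, 5]
  5 < parent 24 at index 3, swap → [3, 4, 10, 5, 16, 19, 15, 28, 24]
Insert 1:
  append 1 at index 9 → [3, 4, 10, 5, 16, 19, 15, 28, 24, 1]
  1 < parent 16 at index 4, swap → [3, 4, 10, 5, 1, 19, 15, 28, 24, 16]
  1 < parent 4 at index 1, swap → [3, 1, 10, 5, 4, 19, 15, 28, 24, 16]
  1 < parent 3 at index 0, swap → [1, 3, 10, 5, 4, 19, 15, 28, 24, 16]

[1, 3, 10, 5, 4, 19, 15, 28, 24, 16]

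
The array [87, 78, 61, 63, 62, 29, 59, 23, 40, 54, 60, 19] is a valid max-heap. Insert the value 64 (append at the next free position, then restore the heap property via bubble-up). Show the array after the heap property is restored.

[87, 78, 64, 63, 62, 61, 59, 23, 40, 54, 60, 19, 29]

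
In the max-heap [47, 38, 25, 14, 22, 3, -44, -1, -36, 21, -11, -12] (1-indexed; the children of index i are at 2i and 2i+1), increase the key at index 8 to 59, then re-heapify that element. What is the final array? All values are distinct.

set index 8 from -1 to 59 → [47, 38, 25, 14, 22, 3, -44, 59, -36, 21, -11, -12]
59 > parent 14 at index 4, swap → [47, 38, 25, 59, 22, 3, -44, 14, -36, 21, -11, -12]
59 > parent 38 at index 2, swap → [47, 59, 25, 38, 22, 3, -44, 14, -36, 21, -11, -12]
59 > parent 47 at index 1, swap → [59, 47, 25, 38, 22, 3, -44, 14, -36, 21, -11, -12]

[59, 47, 25, 38, 22, 3, -44, 14, -36, 21, -11, -12]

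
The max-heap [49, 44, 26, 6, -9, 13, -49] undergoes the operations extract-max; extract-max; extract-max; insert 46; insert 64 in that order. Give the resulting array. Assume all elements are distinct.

extract-max → returns 49:
  remove root 49; move last element -49 to root → [-49, 44, 26, 6, -9, 13]
  -49 vs larger child 44 at index 1, swap → [44, -49, 26, 6, -9, 13]
  -49 vs larger child 6 at index 3, swap → [44, 6, 26, -49, -9, 13]
extract-max → returns 44:
  remove root 44; move last element 13 to root → [13, 6, 26, -49, -9]
  13 vs larger child 26 at index 2, swap → [26, 6, 13, -49, -9]
extract-max → returns 26:
  remove root 26; move last element -9 to root → [-9, 6, 13, -49]
  -9 vs larger child 13 at index 2, swap → [13, 6, -9, -49]
insert 46:
  append 46 at index 4 → [13, 6, -9, -49, 46]
  46 > parent 6 at index 1, swap → [13, 46, -9, -49, 6]
  46 > parent 13 at index 0, swap → [46, 13, -9, -49, 6]
insert 64:
  append 64 at index 5 → [46, 13, -9, -49, 6, 64]
  64 > parent -9 at index 2, swap → [46, 13, 64, -49, 6, -9]
  64 > parent 46 at index 0, swap → [64, 13, 46, -49, 6, -9]

[64, 13, 46, -49, 6, -9]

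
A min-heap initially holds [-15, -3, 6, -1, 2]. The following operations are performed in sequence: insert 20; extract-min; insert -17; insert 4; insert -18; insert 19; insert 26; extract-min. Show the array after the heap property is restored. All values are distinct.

[-17, -1, -3, 19, 2, 6, 4, 20, 26]

insert 20:
  append 20 at index 5 → [-15, -3, 6, -1, 2, 20] (no swap needed)
extract-min → returns -15:
  remove root -15; move last element 20 to root → [20, -3, 6, -1, 2]
  20 vs smaller child -3 at index 1, swap → [-3, 20, 6, -1, 2]
  20 vs smaller child -1 at index 3, swap → [-3, -1, 6, 20, 2]
insert -17:
  append -17 at index 5 → [-3, -1, 6, 20, 2, -17]
  -17 < parent 6 at index 2, swap → [-3, -1, -17, 20, 2, 6]
  -17 < parent -3 at index 0, swap → [-17, -1, -3, 20, 2, 6]
insert 4:
  append 4 at index 6 → [-17, -1, -3, 20, 2, 6, 4] (no swap needed)
insert -18:
  append -18 at index 7 → [-17, -1, -3, 20, 2, 6, 4, -18]
  -18 < parent 20 at index 3, swap → [-17, -1, -3, -18, 2, 6, 4, 20]
  -18 < parent -1 at index 1, swap → [-17, -18, -3, -1, 2, 6, 4, 20]
  -18 < parent -17 at index 0, swap → [-18, -17, -3, -1, 2, 6, 4, 20]
insert 19:
  append 19 at index 8 → [-18, -17, -3, -1, 2, 6, 4, 20, 19] (no swap needed)
insert 26:
  append 26 at index 9 → [-18, -17, -3, -1, 2, 6, 4, 20, 19, 26] (no swap needed)
extract-min → returns -18:
  remove root -18; move last element 26 to root → [26, -17, -3, -1, 2, 6, 4, 20, 19]
  26 vs smaller child -17 at index 1, swap → [-17, 26, -3, -1, 2, 6, 4, 20, 19]
  26 vs smaller child -1 at index 3, swap → [-17, -1, -3, 26, 2, 6, 4, 20, 19]
  26 vs smaller child 19 at index 8, swap → [-17, -1, -3, 19, 2, 6, 4, 20, 26]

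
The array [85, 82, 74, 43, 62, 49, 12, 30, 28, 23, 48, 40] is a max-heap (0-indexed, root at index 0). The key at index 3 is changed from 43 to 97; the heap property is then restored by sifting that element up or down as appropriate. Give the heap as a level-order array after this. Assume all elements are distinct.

[97, 85, 74, 82, 62, 49, 12, 30, 28, 23, 48, 40]

set index 3 from 43 to 97 → [85, 82, 74, 97, 62, 49, 12, 30, 28, 23, 48, 40]
97 > parent 82 at index 1, swap → [85, 97, 74, 82, 62, 49, 12, 30, 28, 23, 48, 40]
97 > parent 85 at index 0, swap → [97, 85, 74, 82, 62, 49, 12, 30, 28, 23, 48, 40]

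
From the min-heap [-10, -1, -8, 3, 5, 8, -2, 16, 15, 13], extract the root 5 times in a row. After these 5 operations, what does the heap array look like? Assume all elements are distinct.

[5, 13, 8, 16, 15]

extract-min #1 returns -10:
  remove root -10; move last element 13 to root → [13, -1, -8, 3, 5, 8, -2, 16, 15]
  13 vs smaller child -8 at index 2, swap → [-8, -1, 13, 3, 5, 8, -2, 16, 15]
  13 vs smaller child -2 at index 6, swap → [-8, -1, -2, 3, 5, 8, 13, 16, 15]
extract-min #2 returns -8:
  remove root -8; move last element 15 to root → [15, -1, -2, 3, 5, 8, 13, 16]
  15 vs smaller child -2 at index 2, swap → [-2, -1, 15, 3, 5, 8, 13, 16]
  15 vs smaller child 8 at index 5, swap → [-2, -1, 8, 3, 5, 15, 13, 16]
extract-min #3 returns -2:
  remove root -2; move last element 16 to root → [16, -1, 8, 3, 5, 15, 13]
  16 vs smaller child -1 at index 1, swap → [-1, 16, 8, 3, 5, 15, 13]
  16 vs smaller child 3 at index 3, swap → [-1, 3, 8, 16, 5, 15, 13]
extract-min #4 returns -1:
  remove root -1; move last element 13 to root → [13, 3, 8, 16, 5, 15]
  13 vs smaller child 3 at index 1, swap → [3, 13, 8, 16, 5, 15]
  13 vs smaller child 5 at index 4, swap → [3, 5, 8, 16, 13, 15]
extract-min #5 returns 3:
  remove root 3; move last element 15 to root → [15, 5, 8, 16, 13]
  15 vs smaller child 5 at index 1, swap → [5, 15, 8, 16, 13]
  15 vs smaller child 13 at index 4, swap → [5, 13, 8, 16, 15]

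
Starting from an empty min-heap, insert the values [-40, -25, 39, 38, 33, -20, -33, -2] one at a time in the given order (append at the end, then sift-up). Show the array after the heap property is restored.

Insert -40:
  append -40 at index 0 → [-40] (no swap needed)
Insert -25:
  append -25 at index 1 → [-40, -25] (no swap needed)
Insert 39:
  append 39 at index 2 → [-40, -25, 39] (no swap needed)
Insert 38:
  append 38 at index 3 → [-40, -25, 39, 38] (no swap needed)
Insert 33:
  append 33 at index 4 → [-40, -25, 39, 38, 33] (no swap needed)
Insert -20:
  append -20 at index 5 → [-40, -25, 39, 38, 33, -20]
  -20 < parent 39 at index 2, swap → [-40, -25, -20, 38, 33, 39]
Insert -33:
  append -33 at index 6 → [-40, -25, -20, 38, 33, 39, -33]
  -33 < parent -20 at index 2, swap → [-40, -25, -33, 38, 33, 39, -20]
Insert -2:
  append -2 at index 7 → [-40, -25, -33, 38, 33, 39, -20, -2]
  -2 < parent 38 at index 3, swap → [-40, -25, -33, -2, 33, 39, -20, 38]

[-40, -25, -33, -2, 33, 39, -20, 38]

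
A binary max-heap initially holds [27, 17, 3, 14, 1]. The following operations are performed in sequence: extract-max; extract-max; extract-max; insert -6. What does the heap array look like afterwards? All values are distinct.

extract-max → returns 27:
  remove root 27; move last element 1 to root → [1, 17, 3, 14]
  1 vs larger child 17 at index 1, swap → [17, 1, 3, 14]
  1 vs only child 14 at index 3, swap → [17, 14, 3, 1]
extract-max → returns 17:
  remove root 17; move last element 1 to root → [1, 14, 3]
  1 vs larger child 14 at index 1, swap → [14, 1, 3]
extract-max → returns 14:
  remove root 14; move last element 3 to root → [3, 1] (no swap needed)
insert -6:
  append -6 at index 2 → [3, 1, -6] (no swap needed)

[3, 1, -6]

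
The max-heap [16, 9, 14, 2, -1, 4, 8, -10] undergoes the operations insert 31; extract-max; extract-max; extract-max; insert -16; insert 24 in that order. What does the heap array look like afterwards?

[24, 9, 8, 2, -1, 4, -16, -10]

insert 31:
  append 31 at index 8 → [16, 9, 14, 2, -1, 4, 8, -10, 31]
  31 > parent 2 at index 3, swap → [16, 9, 14, 31, -1, 4, 8, -10, 2]
  31 > parent 9 at index 1, swap → [16, 31, 14, 9, -1, 4, 8, -10, 2]
  31 > parent 16 at index 0, swap → [31, 16, 14, 9, -1, 4, 8, -10, 2]
extract-max → returns 31:
  remove root 31; move last element 2 to root → [2, 16, 14, 9, -1, 4, 8, -10]
  2 vs larger child 16 at index 1, swap → [16, 2, 14, 9, -1, 4, 8, -10]
  2 vs larger child 9 at index 3, swap → [16, 9, 14, 2, -1, 4, 8, -10]
extract-max → returns 16:
  remove root 16; move last element -10 to root → [-10, 9, 14, 2, -1, 4, 8]
  -10 vs larger child 14 at index 2, swap → [14, 9, -10, 2, -1, 4, 8]
  -10 vs larger child 8 at index 6, swap → [14, 9, 8, 2, -1, 4, -10]
extract-max → returns 14:
  remove root 14; move last element -10 to root → [-10, 9, 8, 2, -1, 4]
  -10 vs larger child 9 at index 1, swap → [9, -10, 8, 2, -1, 4]
  -10 vs larger child 2 at index 3, swap → [9, 2, 8, -10, -1, 4]
insert -16:
  append -16 at index 6 → [9, 2, 8, -10, -1, 4, -16] (no swap needed)
insert 24:
  append 24 at index 7 → [9, 2, 8, -10, -1, 4, -16, 24]
  24 > parent -10 at index 3, swap → [9, 2, 8, 24, -1, 4, -16, -10]
  24 > parent 2 at index 1, swap → [9, 24, 8, 2, -1, 4, -16, -10]
  24 > parent 9 at index 0, swap → [24, 9, 8, 2, -1, 4, -16, -10]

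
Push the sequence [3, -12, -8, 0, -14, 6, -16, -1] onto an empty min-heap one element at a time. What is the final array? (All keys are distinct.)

[-16, -12, -14, -1, 0, 6, -8, 3]

Insert 3:
  append 3 at index 0 → [3] (no swap needed)
Insert -12:
  append -12 at index 1 → [3, -12]
  -12 < parent 3 at index 0, swap → [-12, 3]
Insert -8:
  append -8 at index 2 → [-12, 3, -8] (no swap needed)
Insert 0:
  append 0 at index 3 → [-12, 3, -8, 0]
  0 < parent 3 at index 1, swap → [-12, 0, -8, 3]
Insert -14:
  append -14 at index 4 → [-12, 0, -8, 3, -14]
  -14 < parent 0 at index 1, swap → [-12, -14, -8, 3, 0]
  -14 < parent -12 at index 0, swap → [-14, -12, -8, 3, 0]
Insert 6:
  append 6 at index 5 → [-14, -12, -8, 3, 0, 6] (no swap needed)
Insert -16:
  append -16 at index 6 → [-14, -12, -8, 3, 0, 6, -16]
  -16 < parent -8 at index 2, swap → [-14, -12, -16, 3, 0, 6, -8]
  -16 < parent -14 at index 0, swap → [-16, -12, -14, 3, 0, 6, -8]
Insert -1:
  append -1 at index 7 → [-16, -12, -14, 3, 0, 6, -8, -1]
  -1 < parent 3 at index 3, swap → [-16, -12, -14, -1, 0, 6, -8, 3]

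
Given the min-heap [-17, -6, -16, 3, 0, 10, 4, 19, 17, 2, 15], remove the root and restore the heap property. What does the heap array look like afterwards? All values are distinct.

[-16, -6, 4, 3, 0, 10, 15, 19, 17, 2]

remove root -17; move last element 15 to root → [15, -6, -16, 3, 0, 10, 4, 19, 17, 2]
15 vs smaller child -16 at index 2, swap → [-16, -6, 15, 3, 0, 10, 4, 19, 17, 2]
15 vs smaller child 4 at index 6, swap → [-16, -6, 4, 3, 0, 10, 15, 19, 17, 2]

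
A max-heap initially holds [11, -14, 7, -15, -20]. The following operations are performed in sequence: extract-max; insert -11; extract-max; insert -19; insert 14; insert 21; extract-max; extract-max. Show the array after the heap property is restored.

extract-max → returns 11:
  remove root 11; move last element -20 to root → [-20, -14, 7, -15]
  -20 vs larger child 7 at index 2, swap → [7, -14, -20, -15]
insert -11:
  append -11 at index 4 → [7, -14, -20, -15, -11]
  -11 > parent -14 at index 1, swap → [7, -11, -20, -15, -14]
extract-max → returns 7:
  remove root 7; move last element -14 to root → [-14, -11, -20, -15]
  -14 vs larger child -11 at index 1, swap → [-11, -14, -20, -15]
insert -19:
  append -19 at index 4 → [-11, -14, -20, -15, -19] (no swap needed)
insert 14:
  append 14 at index 5 → [-11, -14, -20, -15, -19, 14]
  14 > parent -20 at index 2, swap → [-11, -14, 14, -15, -19, -20]
  14 > parent -11 at index 0, swap → [14, -14, -11, -15, -19, -20]
insert 21:
  append 21 at index 6 → [14, -14, -11, -15, -19, -20, 21]
  21 > parent -11 at index 2, swap → [14, -14, 21, -15, -19, -20, -11]
  21 > parent 14 at index 0, swap → [21, -14, 14, -15, -19, -20, -11]
extract-max → returns 21:
  remove root 21; move last element -11 to root → [-11, -14, 14, -15, -19, -20]
  -11 vs larger child 14 at index 2, swap → [14, -14, -11, -15, -19, -20]
extract-max → returns 14:
  remove root 14; move last element -20 to root → [-20, -14, -11, -15, -19]
  -20 vs larger child -11 at index 2, swap → [-11, -14, -20, -15, -19]

[-11, -14, -20, -15, -19]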